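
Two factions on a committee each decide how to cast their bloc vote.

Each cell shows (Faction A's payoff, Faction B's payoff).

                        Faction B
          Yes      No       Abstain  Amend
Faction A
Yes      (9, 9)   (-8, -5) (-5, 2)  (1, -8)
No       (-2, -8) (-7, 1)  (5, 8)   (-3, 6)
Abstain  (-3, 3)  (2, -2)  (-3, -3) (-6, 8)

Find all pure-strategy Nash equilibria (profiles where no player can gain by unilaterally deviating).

(Yes, Yes), (No, Abstain)

(Yes, Yes): Faction A gets 9, best alternative -2; Faction B gets 9, best alternative 2. No profitable deviation — NE.
(Yes, No): Faction A can switch to No (-8 → -7). Not NE.
(Yes, Abstain): Faction A can switch to No (-5 → 5). Not NE.
(Yes, Amend): Faction B can switch to Yes (-8 → 9). Not NE.
(No, Yes): Faction A can switch to Yes (-2 → 9). Not NE.
(No, No): Faction A can switch to Abstain (-7 → 2). Not NE.
(No, Abstain): Faction A gets 5, best alternative -3; Faction B gets 8, best alternative 6. No profitable deviation — NE.
(No, Amend): Faction A can switch to Yes (-3 → 1). Not NE.
(The remaining 4 profiles each have a profitable deviation by the same check.)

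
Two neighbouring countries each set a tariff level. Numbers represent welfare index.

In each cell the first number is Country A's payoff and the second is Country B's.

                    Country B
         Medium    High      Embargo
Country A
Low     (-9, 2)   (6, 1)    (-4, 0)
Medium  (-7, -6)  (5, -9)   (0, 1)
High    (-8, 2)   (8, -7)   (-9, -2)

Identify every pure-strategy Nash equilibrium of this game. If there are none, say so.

Pure NE: (Medium, Embargo)

Country A against Medium: payoffs -9, -7, -8 → best response Medium.
Country A against High: payoffs 6, 5, 8 → best response High.
Country A against Embargo: payoffs -4, 0, -9 → best response Medium.
Country B against Low: payoffs 2, 1, 0 → best response Medium.
Country B against Medium: payoffs -6, -9, 1 → best response Embargo.
Country B against High: payoffs 2, -7, -2 → best response Medium.
Mutual best responses: (Medium, Embargo).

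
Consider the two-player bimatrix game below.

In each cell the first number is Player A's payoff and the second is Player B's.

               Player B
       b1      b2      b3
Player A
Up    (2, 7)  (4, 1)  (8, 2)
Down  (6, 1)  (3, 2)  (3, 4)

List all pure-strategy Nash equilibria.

Check each profile: it is a Nash equilibrium iff no player can strictly gain by switching unilaterally.
(Up, b1): Player A can switch to Down (2 → 6). Not NE.
(Up, b2): Player B can switch to b1 (1 → 7). Not NE.
(Up, b3): Player B can switch to b1 (2 → 7). Not NE.
(Down, b1): Player B can switch to b2 (1 → 2). Not NE.
(Down, b2): Player A can switch to Up (3 → 4). Not NE.
(Down, b3): Player A can switch to Up (3 → 8). Not NE.

This game has no pure Nash equilibrium.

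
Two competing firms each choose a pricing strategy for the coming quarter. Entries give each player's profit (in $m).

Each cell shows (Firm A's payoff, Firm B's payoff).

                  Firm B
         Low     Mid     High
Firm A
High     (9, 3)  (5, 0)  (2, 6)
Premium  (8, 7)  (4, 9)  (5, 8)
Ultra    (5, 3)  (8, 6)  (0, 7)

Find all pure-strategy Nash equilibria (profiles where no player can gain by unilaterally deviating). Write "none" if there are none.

(High, Low): Firm B can switch to High (3 → 6). Not NE.
(High, Mid): Firm A can switch to Ultra (5 → 8). Not NE.
(High, High): Firm A can switch to Premium (2 → 5). Not NE.
(Premium, Low): Firm A can switch to High (8 → 9). Not NE.
(Premium, Mid): Firm A can switch to High (4 → 5). Not NE.
(Premium, High): Firm B can switch to Mid (8 → 9). Not NE.
(The remaining 3 profiles each have a profitable deviation by the same check.)

No pure-strategy Nash equilibrium.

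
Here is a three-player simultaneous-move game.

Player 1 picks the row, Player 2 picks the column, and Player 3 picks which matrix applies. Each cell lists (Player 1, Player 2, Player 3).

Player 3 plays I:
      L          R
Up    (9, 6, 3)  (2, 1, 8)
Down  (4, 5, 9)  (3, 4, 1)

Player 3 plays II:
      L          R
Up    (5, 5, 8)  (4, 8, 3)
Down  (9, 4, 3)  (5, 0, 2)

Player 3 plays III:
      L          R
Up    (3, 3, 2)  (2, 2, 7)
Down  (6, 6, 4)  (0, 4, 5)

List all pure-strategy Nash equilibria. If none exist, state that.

No pure-strategy Nash equilibrium.

(Up, L, I): Player 3 can switch to II (3 → 8). Not NE.
(Up, L, II): Player 1 can switch to Down (5 → 9). Not NE.
(Up, L, III): Player 1 can switch to Down (3 → 6). Not NE.
(Up, R, I): Player 1 can switch to Down (2 → 3). Not NE.
(Up, R, II): Player 1 can switch to Down (4 → 5). Not NE.
(Up, R, III): Player 2 can switch to L (2 → 3). Not NE.
(The remaining 6 profiles each have a profitable deviation by the same check.)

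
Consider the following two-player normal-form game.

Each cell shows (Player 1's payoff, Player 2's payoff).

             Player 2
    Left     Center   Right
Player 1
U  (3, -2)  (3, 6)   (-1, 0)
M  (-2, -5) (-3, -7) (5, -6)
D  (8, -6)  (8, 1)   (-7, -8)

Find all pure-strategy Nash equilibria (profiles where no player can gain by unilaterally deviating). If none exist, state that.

Pure NE: (D, Center)

Player 1 against Left: payoffs 3, -2, 8 → best response D.
Player 1 against Center: payoffs 3, -3, 8 → best response D.
Player 1 against Right: payoffs -1, 5, -7 → best response M.
Player 2 against U: payoffs -2, 6, 0 → best response Center.
Player 2 against M: payoffs -5, -7, -6 → best response Left.
Player 2 against D: payoffs -6, 1, -8 → best response Center.
Mutual best responses: (D, Center).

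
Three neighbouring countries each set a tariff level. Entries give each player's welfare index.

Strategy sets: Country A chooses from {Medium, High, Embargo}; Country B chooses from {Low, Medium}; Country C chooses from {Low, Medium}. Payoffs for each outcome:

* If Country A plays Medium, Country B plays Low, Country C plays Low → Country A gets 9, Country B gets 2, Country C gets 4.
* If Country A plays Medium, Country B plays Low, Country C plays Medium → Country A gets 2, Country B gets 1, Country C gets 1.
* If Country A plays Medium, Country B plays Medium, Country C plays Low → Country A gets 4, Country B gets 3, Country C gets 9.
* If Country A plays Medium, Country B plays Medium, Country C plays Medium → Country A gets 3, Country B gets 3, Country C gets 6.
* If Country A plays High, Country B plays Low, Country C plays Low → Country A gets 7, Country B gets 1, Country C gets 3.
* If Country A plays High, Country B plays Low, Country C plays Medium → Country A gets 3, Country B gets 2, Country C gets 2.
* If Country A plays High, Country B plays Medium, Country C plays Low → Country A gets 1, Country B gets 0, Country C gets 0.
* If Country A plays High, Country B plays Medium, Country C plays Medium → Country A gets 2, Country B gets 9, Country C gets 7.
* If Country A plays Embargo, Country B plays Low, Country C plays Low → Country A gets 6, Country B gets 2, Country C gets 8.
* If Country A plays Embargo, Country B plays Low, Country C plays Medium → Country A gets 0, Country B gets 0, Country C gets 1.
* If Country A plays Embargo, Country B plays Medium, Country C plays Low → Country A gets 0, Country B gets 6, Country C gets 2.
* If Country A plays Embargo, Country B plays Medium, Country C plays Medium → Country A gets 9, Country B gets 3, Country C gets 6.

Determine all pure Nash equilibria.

The pure Nash equilibria are (Medium, Medium, Low), (Embargo, Medium, Medium).

Country A against (Low, Low): payoffs 9, 7, 6 → best response Medium.
Country A against (Low, Medium): payoffs 2, 3, 0 → best response High.
Country A against (Medium, Low): payoffs 4, 1, 0 → best response Medium.
Country A against (Medium, Medium): payoffs 3, 2, 9 → best response Embargo.
Country B against (Medium, Low): payoffs 2, 3 → best response Medium.
Country B against (Medium, Medium): payoffs 1, 3 → best response Medium.
Country B against (High, Low): payoffs 1, 0 → best response Low.
Country B against (High, Medium): payoffs 2, 9 → best response Medium.
Country B against (Embargo, Low): payoffs 2, 6 → best response Medium.
Country B against (Embargo, Medium): payoffs 0, 3 → best response Medium.
Country C against (Medium, Low): payoffs 4, 1 → best response Low.
Country C against (Medium, Medium): payoffs 9, 6 → best response Low.
Country C against (High, Low): payoffs 3, 2 → best response Low.
Country C against (High, Medium): payoffs 0, 7 → best response Medium.
Country C against (Embargo, Low): payoffs 8, 1 → best response Low.
Country C against (Embargo, Medium): payoffs 2, 6 → best response Medium.
Mutual best responses: (Medium, Medium, Low); (Embargo, Medium, Medium).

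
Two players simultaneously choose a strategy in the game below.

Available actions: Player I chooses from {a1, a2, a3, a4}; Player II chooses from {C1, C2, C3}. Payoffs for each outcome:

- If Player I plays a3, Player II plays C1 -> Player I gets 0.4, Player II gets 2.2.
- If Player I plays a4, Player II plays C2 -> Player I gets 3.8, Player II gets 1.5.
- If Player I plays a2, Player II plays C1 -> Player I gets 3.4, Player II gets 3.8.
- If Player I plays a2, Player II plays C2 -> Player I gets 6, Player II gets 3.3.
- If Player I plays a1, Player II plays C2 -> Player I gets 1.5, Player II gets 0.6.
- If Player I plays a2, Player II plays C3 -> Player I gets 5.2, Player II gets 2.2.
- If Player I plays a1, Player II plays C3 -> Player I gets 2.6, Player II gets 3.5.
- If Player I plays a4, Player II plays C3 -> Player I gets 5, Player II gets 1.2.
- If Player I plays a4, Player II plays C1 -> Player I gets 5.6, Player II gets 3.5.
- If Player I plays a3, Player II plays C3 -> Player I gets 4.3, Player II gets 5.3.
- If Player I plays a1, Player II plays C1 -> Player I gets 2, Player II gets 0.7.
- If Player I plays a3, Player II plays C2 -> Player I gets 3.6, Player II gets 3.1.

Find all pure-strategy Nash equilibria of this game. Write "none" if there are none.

(a4, C1)

Player I against C1: payoffs 2, 3.4, 0.4, 5.6 → best response a4.
Player I against C2: payoffs 1.5, 6, 3.6, 3.8 → best response a2.
Player I against C3: payoffs 2.6, 5.2, 4.3, 5 → best response a2.
Player II against a1: payoffs 0.7, 0.6, 3.5 → best response C3.
Player II against a2: payoffs 3.8, 3.3, 2.2 → best response C1.
Player II against a3: payoffs 2.2, 3.1, 5.3 → best response C3.
Player II against a4: payoffs 3.5, 1.5, 1.2 → best response C1.
Mutual best responses: (a4, C1).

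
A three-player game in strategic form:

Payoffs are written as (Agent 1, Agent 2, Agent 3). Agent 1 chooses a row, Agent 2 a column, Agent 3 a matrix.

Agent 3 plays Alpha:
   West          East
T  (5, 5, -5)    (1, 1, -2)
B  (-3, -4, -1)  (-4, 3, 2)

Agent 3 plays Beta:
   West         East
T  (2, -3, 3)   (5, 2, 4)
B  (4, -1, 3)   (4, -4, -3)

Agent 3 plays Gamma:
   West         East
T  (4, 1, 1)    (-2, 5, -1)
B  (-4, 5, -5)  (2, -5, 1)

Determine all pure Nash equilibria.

Pure-strategy Nash equilibria: (T, East, Beta) and (B, West, Beta)

(T, West, Alpha): Agent 3 can switch to Beta (-5 → 3). Not NE.
(T, West, Beta): Agent 1 can switch to B (2 → 4). Not NE.
(T, West, Gamma): Agent 2 can switch to East (1 → 5). Not NE.
(T, East, Alpha): Agent 2 can switch to West (1 → 5). Not NE.
(T, East, Beta): Agent 1 gets 5, best alternative 4; Agent 2 gets 2, best alternative -3; Agent 3 gets 4, best alternative -1. No profitable deviation — NE.
(T, East, Gamma): Agent 1 can switch to B (-2 → 2). Not NE.
(B, West, Alpha): Agent 1 can switch to T (-3 → 5). Not NE.
(B, West, Beta): Agent 1 gets 4, best alternative 2; Agent 2 gets -1, best alternative -4; Agent 3 gets 3, best alternative -1. No profitable deviation — NE.
(The remaining 4 profiles each have a profitable deviation by the same check.)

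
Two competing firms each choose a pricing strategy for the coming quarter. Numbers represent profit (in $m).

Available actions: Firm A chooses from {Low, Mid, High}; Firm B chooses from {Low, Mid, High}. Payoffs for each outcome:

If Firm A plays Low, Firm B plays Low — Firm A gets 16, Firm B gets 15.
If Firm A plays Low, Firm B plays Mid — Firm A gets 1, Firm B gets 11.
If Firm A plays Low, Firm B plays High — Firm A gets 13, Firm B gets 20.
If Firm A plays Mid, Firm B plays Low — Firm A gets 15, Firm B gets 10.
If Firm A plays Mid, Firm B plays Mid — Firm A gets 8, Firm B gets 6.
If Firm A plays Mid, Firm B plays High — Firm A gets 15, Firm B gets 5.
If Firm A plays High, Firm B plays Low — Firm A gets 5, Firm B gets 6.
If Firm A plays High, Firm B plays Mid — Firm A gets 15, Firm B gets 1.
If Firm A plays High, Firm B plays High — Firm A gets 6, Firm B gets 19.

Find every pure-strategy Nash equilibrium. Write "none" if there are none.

No pure-strategy Nash equilibrium.

(Low, Low): Firm B can switch to High (15 → 20). Not NE.
(Low, Mid): Firm A can switch to Mid (1 → 8). Not NE.
(Low, High): Firm A can switch to Mid (13 → 15). Not NE.
(Mid, Low): Firm A can switch to Low (15 → 16). Not NE.
(Mid, Mid): Firm A can switch to High (8 → 15). Not NE.
(Mid, High): Firm B can switch to Low (5 → 10). Not NE.
(High, Low): Firm A can switch to Low (5 → 16). Not NE.
(High, Mid): Firm B can switch to Low (1 → 6). Not NE.
(High, High): Firm A can switch to Low (6 → 13). Not NE.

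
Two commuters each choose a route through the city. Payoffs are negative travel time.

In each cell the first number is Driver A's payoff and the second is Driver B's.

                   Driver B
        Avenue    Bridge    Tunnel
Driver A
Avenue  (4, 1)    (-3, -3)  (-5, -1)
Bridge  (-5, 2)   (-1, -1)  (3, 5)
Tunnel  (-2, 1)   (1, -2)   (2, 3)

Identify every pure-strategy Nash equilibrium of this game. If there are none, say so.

For each strategy profile, look for a profitable unilateral deviation.
(Avenue, Avenue): Driver A gets 4, best alternative -2; Driver B gets 1, best alternative -1. No profitable deviation — NE.
(Avenue, Bridge): Driver A can switch to Bridge (-3 → -1). Not NE.
(Avenue, Tunnel): Driver A can switch to Bridge (-5 → 3). Not NE.
(Bridge, Avenue): Driver A can switch to Avenue (-5 → 4). Not NE.
(Bridge, Bridge): Driver A can switch to Tunnel (-1 → 1). Not NE.
(Bridge, Tunnel): Driver A gets 3, best alternative 2; Driver B gets 5, best alternative 2. No profitable deviation — NE.
(Tunnel, Avenue): Driver A can switch to Avenue (-2 → 4). Not NE.
(Tunnel, Bridge): Driver B can switch to Avenue (-2 → 1). Not NE.
(The remaining 1 profile has a profitable deviation by the same check.)

Pure-strategy Nash equilibria: (Avenue, Avenue) and (Bridge, Tunnel)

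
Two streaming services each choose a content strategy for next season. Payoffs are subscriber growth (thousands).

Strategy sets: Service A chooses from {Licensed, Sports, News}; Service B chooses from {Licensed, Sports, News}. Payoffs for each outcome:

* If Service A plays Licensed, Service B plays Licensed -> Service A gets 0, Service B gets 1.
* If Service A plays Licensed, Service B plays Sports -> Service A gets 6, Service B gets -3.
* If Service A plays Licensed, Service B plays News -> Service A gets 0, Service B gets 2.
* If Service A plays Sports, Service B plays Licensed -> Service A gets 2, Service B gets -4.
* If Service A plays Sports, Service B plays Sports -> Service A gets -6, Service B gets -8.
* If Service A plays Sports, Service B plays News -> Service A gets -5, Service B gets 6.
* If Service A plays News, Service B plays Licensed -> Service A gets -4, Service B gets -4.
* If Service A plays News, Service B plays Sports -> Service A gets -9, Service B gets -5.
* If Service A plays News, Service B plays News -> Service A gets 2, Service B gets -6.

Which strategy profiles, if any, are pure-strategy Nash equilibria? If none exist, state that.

No pure-strategy Nash equilibrium.

Service A against Licensed: payoffs 0, 2, -4 → best response Sports.
Service A against Sports: payoffs 6, -6, -9 → best response Licensed.
Service A against News: payoffs 0, -5, 2 → best response News.
Service B against Licensed: payoffs 1, -3, 2 → best response News.
Service B against Sports: payoffs -4, -8, 6 → best response News.
Service B against News: payoffs -4, -5, -6 → best response Licensed.
No profile is a mutual best response for all players.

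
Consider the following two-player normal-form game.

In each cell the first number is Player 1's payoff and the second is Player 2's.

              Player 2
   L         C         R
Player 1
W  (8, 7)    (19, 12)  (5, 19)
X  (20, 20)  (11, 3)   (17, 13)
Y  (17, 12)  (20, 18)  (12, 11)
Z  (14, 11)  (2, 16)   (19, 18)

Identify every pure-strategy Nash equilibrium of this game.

(X, L); (Y, C); (Z, R)

Player 1 against L: payoffs 8, 20, 17, 14 → best response X.
Player 1 against C: payoffs 19, 11, 20, 2 → best response Y.
Player 1 against R: payoffs 5, 17, 12, 19 → best response Z.
Player 2 against W: payoffs 7, 12, 19 → best response R.
Player 2 against X: payoffs 20, 3, 13 → best response L.
Player 2 against Y: payoffs 12, 18, 11 → best response C.
Player 2 against Z: payoffs 11, 16, 18 → best response R.
Mutual best responses: (X, L); (Y, C); (Z, R).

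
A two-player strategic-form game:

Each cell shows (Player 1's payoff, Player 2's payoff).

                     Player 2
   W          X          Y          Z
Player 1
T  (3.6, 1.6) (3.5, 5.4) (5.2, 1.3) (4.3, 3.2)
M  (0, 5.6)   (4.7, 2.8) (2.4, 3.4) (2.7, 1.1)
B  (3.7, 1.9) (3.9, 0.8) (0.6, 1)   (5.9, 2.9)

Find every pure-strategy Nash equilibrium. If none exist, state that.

Player 1 against W: payoffs 3.6, 0, 3.7 → best response B.
Player 1 against X: payoffs 3.5, 4.7, 3.9 → best response M.
Player 1 against Y: payoffs 5.2, 2.4, 0.6 → best response T.
Player 1 against Z: payoffs 4.3, 2.7, 5.9 → best response B.
Player 2 against T: payoffs 1.6, 5.4, 1.3, 3.2 → best response X.
Player 2 against M: payoffs 5.6, 2.8, 3.4, 1.1 → best response W.
Player 2 against B: payoffs 1.9, 0.8, 1, 2.9 → best response Z.
Mutual best responses: (B, Z).

Pure NE: (B, Z)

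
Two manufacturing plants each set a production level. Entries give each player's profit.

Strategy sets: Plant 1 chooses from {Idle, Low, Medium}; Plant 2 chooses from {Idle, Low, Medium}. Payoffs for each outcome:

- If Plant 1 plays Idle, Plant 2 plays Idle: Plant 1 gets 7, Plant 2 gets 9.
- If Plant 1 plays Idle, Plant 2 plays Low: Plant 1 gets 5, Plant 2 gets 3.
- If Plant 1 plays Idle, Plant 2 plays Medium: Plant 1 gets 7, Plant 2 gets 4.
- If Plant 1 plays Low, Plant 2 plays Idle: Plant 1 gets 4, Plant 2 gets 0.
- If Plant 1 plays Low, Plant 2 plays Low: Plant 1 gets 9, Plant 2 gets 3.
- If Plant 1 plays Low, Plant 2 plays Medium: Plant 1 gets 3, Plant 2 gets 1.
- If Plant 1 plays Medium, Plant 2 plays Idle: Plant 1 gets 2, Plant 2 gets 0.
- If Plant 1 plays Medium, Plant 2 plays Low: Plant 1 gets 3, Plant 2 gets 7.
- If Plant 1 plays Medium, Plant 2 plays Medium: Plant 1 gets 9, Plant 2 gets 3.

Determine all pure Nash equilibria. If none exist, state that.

The pure Nash equilibria are (Idle, Idle), (Low, Low).

For each player, find the best response to each opponent profile; mutual best responses are the pure NE.
Plant 1 against Idle: payoffs 7, 4, 2 → best response Idle.
Plant 1 against Low: payoffs 5, 9, 3 → best response Low.
Plant 1 against Medium: payoffs 7, 3, 9 → best response Medium.
Plant 2 against Idle: payoffs 9, 3, 4 → best response Idle.
Plant 2 against Low: payoffs 0, 3, 1 → best response Low.
Plant 2 against Medium: payoffs 0, 7, 3 → best response Low.
Mutual best responses: (Idle, Idle); (Low, Low).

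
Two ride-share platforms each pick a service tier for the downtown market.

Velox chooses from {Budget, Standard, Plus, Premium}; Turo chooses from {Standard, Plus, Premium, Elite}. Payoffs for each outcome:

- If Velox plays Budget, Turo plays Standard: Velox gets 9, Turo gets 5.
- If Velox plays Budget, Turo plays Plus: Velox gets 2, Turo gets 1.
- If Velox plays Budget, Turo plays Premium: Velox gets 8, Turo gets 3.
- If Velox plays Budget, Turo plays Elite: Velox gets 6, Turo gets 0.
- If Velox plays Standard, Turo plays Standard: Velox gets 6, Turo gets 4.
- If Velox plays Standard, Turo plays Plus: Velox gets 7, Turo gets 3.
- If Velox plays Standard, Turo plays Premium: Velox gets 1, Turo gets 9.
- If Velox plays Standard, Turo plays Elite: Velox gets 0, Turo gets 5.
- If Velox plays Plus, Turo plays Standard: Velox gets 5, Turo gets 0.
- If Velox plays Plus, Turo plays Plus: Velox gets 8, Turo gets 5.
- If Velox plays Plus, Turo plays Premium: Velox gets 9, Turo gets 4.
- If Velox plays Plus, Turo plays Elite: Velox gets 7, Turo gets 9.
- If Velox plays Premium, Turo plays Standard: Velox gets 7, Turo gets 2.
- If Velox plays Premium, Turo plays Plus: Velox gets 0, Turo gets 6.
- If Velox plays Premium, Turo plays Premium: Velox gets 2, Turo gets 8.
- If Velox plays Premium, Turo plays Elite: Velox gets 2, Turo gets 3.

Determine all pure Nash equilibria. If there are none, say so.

Pure-strategy Nash equilibria: (Budget, Standard) and (Plus, Elite)

(Budget, Standard): Velox gets 9, best alternative 7; Turo gets 5, best alternative 3. No profitable deviation — NE.
(Budget, Plus): Velox can switch to Standard (2 → 7). Not NE.
(Budget, Premium): Velox can switch to Plus (8 → 9). Not NE.
(Budget, Elite): Velox can switch to Plus (6 → 7). Not NE.
(Standard, Standard): Velox can switch to Budget (6 → 9). Not NE.
(Standard, Plus): Velox can switch to Plus (7 → 8). Not NE.
(Standard, Premium): Velox can switch to Budget (1 → 8). Not NE.
(Standard, Elite): Velox can switch to Budget (0 → 6). Not NE.
(Plus, Standard): Velox can switch to Budget (5 → 9). Not NE.
(Plus, Elite): Velox gets 7, best alternative 6; Turo gets 9, best alternative 5. No profitable deviation — NE.
(The remaining 6 profiles each have a profitable deviation by the same check.)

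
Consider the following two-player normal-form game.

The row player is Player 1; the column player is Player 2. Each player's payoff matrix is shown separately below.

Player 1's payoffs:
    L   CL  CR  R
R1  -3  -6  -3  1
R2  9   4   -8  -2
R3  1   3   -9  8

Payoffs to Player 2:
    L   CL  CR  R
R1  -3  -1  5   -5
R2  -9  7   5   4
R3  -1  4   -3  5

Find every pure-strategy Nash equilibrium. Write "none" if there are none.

Player 1 against L: payoffs -3, 9, 1 → best response R2.
Player 1 against CL: payoffs -6, 4, 3 → best response R2.
Player 1 against CR: payoffs -3, -8, -9 → best response R1.
Player 1 against R: payoffs 1, -2, 8 → best response R3.
Player 2 against R1: payoffs -3, -1, 5, -5 → best response CR.
Player 2 against R2: payoffs -9, 7, 5, 4 → best response CL.
Player 2 against R3: payoffs -1, 4, -3, 5 → best response R.
Mutual best responses: (R1, CR); (R2, CL); (R3, R).

Pure-strategy Nash equilibria: (R1, CR), (R2, CL), (R3, R)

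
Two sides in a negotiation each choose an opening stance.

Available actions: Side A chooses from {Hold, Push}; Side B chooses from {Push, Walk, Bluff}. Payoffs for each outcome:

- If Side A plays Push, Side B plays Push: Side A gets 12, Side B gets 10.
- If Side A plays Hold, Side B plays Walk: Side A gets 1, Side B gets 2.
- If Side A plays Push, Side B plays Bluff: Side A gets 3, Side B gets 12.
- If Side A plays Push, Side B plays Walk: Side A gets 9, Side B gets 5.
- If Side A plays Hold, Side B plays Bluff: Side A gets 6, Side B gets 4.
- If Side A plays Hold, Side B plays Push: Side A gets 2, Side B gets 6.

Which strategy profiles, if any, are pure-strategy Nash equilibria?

No pure-strategy Nash equilibrium.

For each strategy profile, look for a profitable unilateral deviation.
(Hold, Push): Side A can switch to Push (2 → 12). Not NE.
(Hold, Walk): Side A can switch to Push (1 → 9). Not NE.
(Hold, Bluff): Side B can switch to Push (4 → 6). Not NE.
(Push, Push): Side B can switch to Bluff (10 → 12). Not NE.
(Push, Walk): Side B can switch to Push (5 → 10). Not NE.
(Push, Bluff): Side A can switch to Hold (3 → 6). Not NE.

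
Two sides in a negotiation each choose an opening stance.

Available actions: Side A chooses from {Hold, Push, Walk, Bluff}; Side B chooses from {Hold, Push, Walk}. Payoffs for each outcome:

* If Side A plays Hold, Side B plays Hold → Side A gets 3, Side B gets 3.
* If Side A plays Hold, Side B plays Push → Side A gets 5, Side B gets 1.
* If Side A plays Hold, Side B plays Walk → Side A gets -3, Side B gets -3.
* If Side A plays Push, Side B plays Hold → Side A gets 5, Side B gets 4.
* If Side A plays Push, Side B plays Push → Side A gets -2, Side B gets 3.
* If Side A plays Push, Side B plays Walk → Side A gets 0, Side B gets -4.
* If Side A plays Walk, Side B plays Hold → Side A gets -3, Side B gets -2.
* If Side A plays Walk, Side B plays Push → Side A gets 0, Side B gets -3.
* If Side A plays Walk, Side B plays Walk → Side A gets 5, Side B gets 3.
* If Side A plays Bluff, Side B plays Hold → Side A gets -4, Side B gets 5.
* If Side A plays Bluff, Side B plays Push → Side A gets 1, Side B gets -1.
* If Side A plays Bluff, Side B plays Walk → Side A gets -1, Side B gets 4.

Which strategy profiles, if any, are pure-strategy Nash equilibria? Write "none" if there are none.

Mark each player's best response to every combination of opponents' strategies; a profile where every player is best-responding is a pure Nash equilibrium.
Side A against Hold: payoffs 3, 5, -3, -4 → best response Push.
Side A against Push: payoffs 5, -2, 0, 1 → best response Hold.
Side A against Walk: payoffs -3, 0, 5, -1 → best response Walk.
Side B against Hold: payoffs 3, 1, -3 → best response Hold.
Side B against Push: payoffs 4, 3, -4 → best response Hold.
Side B against Walk: payoffs -2, -3, 3 → best response Walk.
Side B against Bluff: payoffs 5, -1, 4 → best response Hold.
Mutual best responses: (Push, Hold); (Walk, Walk).

Pure-strategy Nash equilibria: (Push, Hold) and (Walk, Walk)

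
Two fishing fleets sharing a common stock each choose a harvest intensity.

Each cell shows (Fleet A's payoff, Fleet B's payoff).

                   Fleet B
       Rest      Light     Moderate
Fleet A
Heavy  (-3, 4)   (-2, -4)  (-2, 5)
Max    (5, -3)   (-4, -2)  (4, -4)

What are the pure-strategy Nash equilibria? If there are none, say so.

Fleet A against Rest: payoffs -3, 5 → best response Max.
Fleet A against Light: payoffs -2, -4 → best response Heavy.
Fleet A against Moderate: payoffs -2, 4 → best response Max.
Fleet B against Heavy: payoffs 4, -4, 5 → best response Moderate.
Fleet B against Max: payoffs -3, -2, -4 → best response Light.
No profile is a mutual best response for all players.

none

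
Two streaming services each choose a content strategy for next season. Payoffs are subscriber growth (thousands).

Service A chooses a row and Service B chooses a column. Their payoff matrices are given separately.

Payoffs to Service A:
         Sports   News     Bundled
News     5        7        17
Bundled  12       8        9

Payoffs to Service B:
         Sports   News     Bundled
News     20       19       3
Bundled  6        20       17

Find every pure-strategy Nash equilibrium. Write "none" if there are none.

The unique pure-strategy Nash equilibrium is (Bundled, News).

For each player, find the best response to each opponent profile; mutual best responses are the pure NE.
Service A against Sports: payoffs 5, 12 → best response Bundled.
Service A against News: payoffs 7, 8 → best response Bundled.
Service A against Bundled: payoffs 17, 9 → best response News.
Service B against News: payoffs 20, 19, 3 → best response Sports.
Service B against Bundled: payoffs 6, 20, 17 → best response News.
Mutual best responses: (Bundled, News).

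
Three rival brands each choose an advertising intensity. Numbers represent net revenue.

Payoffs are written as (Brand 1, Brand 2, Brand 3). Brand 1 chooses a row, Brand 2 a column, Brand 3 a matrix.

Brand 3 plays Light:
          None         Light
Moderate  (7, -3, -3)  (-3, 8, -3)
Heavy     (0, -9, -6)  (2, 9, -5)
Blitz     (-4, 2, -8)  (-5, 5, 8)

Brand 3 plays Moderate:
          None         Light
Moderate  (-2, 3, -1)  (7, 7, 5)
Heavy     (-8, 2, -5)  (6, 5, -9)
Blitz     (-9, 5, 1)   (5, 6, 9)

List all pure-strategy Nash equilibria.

Brand 1 against (None, Light): payoffs 7, 0, -4 → best response Moderate.
Brand 1 against (None, Moderate): payoffs -2, -8, -9 → best response Moderate.
Brand 1 against (Light, Light): payoffs -3, 2, -5 → best response Heavy.
Brand 1 against (Light, Moderate): payoffs 7, 6, 5 → best response Moderate.
Brand 2 against (Moderate, Light): payoffs -3, 8 → best response Light.
Brand 2 against (Moderate, Moderate): payoffs 3, 7 → best response Light.
Brand 2 against (Heavy, Light): payoffs -9, 9 → best response Light.
Brand 2 against (Heavy, Moderate): payoffs 2, 5 → best response Light.
Brand 2 against (Blitz, Light): payoffs 2, 5 → best response Light.
Brand 2 against (Blitz, Moderate): payoffs 5, 6 → best response Light.
Brand 3 against (Moderate, None): payoffs -3, -1 → best response Moderate.
Brand 3 against (Moderate, Light): payoffs -3, 5 → best response Moderate.
Brand 3 against (Heavy, None): payoffs -6, -5 → best response Moderate.
Brand 3 against (Heavy, Light): payoffs -5, -9 → best response Light.
Brand 3 against (Blitz, None): payoffs -8, 1 → best response Moderate.
Brand 3 against (Blitz, Light): payoffs 8, 9 → best response Moderate.
Mutual best responses: (Moderate, Light, Moderate); (Heavy, Light, Light).

Pure-strategy Nash equilibria: (Moderate, Light, Moderate); (Heavy, Light, Light)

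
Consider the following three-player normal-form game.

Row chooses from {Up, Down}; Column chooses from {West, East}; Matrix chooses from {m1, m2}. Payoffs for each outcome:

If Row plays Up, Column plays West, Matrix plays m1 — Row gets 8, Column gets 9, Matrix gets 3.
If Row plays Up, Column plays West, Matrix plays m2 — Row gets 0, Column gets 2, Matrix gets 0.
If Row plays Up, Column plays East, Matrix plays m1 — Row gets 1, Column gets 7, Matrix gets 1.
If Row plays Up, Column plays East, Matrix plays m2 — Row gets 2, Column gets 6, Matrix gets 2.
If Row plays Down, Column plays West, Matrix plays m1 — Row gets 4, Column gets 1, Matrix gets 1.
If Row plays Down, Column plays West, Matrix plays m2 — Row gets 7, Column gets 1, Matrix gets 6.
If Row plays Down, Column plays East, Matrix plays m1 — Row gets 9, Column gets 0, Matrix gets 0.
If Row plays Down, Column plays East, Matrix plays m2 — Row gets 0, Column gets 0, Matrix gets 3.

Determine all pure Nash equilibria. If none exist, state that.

Mark each player's best response to every combination of opponents' strategies; a profile where every player is best-responding is a pure Nash equilibrium.
Row against (West, m1): payoffs 8, 4 → best response Up.
Row against (West, m2): payoffs 0, 7 → best response Down.
Row against (East, m1): payoffs 1, 9 → best response Down.
Row against (East, m2): payoffs 2, 0 → best response Up.
Column against (Up, m1): payoffs 9, 7 → best response West.
Column against (Up, m2): payoffs 2, 6 → best response East.
Column against (Down, m1): payoffs 1, 0 → best response West.
Column against (Down, m2): payoffs 1, 0 → best response West.
Matrix against (Up, West): payoffs 3, 0 → best response m1.
Matrix against (Up, East): payoffs 1, 2 → best response m2.
Matrix against (Down, West): payoffs 1, 6 → best response m2.
Matrix against (Down, East): payoffs 0, 3 → best response m2.
Mutual best responses: (Up, West, m1); (Up, East, m2); (Down, West, m2).

Pure-strategy Nash equilibria: (Up, West, m1); (Up, East, m2); (Down, West, m2)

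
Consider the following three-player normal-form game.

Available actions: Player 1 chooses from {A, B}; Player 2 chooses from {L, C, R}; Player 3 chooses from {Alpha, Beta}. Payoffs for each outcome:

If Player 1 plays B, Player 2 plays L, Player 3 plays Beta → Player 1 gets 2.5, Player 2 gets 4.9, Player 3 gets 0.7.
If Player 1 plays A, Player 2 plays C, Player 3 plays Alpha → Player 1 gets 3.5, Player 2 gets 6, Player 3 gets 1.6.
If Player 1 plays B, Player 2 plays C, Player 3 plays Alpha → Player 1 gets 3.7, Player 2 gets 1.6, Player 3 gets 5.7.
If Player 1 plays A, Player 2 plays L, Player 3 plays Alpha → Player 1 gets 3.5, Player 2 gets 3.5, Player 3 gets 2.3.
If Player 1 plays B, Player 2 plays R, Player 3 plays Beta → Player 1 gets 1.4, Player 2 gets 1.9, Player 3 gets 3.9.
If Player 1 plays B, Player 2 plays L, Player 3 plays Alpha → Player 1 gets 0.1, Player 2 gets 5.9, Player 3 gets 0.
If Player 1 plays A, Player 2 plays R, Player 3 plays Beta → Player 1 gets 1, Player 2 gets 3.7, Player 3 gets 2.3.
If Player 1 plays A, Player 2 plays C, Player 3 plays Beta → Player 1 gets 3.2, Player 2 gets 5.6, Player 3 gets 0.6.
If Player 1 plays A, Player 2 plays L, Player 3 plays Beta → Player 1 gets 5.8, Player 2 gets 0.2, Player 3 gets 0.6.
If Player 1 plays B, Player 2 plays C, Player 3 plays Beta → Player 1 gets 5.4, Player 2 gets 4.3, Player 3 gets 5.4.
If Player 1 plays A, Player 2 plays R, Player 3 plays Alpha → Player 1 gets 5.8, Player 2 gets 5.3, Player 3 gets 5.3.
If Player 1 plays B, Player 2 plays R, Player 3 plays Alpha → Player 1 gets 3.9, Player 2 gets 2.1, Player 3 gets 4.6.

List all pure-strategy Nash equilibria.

There is no pure-strategy Nash equilibrium.

Check each profile: it is a Nash equilibrium iff no player can strictly gain by switching unilaterally.
(A, L, Alpha): Player 2 can switch to C (3.5 → 6). Not NE.
(A, L, Beta): Player 2 can switch to C (0.2 → 5.6). Not NE.
(A, C, Alpha): Player 1 can switch to B (3.5 → 3.7). Not NE.
(A, C, Beta): Player 1 can switch to B (3.2 → 5.4). Not NE.
(A, R, Alpha): Player 2 can switch to C (5.3 → 6). Not NE.
(A, R, Beta): Player 1 can switch to B (1 → 1.4). Not NE.
(B, L, Alpha): Player 1 can switch to A (0.1 → 3.5). Not NE.
(B, L, Beta): Player 1 can switch to A (2.5 → 5.8). Not NE.
(The remaining 4 profiles each have a profitable deviation by the same check.)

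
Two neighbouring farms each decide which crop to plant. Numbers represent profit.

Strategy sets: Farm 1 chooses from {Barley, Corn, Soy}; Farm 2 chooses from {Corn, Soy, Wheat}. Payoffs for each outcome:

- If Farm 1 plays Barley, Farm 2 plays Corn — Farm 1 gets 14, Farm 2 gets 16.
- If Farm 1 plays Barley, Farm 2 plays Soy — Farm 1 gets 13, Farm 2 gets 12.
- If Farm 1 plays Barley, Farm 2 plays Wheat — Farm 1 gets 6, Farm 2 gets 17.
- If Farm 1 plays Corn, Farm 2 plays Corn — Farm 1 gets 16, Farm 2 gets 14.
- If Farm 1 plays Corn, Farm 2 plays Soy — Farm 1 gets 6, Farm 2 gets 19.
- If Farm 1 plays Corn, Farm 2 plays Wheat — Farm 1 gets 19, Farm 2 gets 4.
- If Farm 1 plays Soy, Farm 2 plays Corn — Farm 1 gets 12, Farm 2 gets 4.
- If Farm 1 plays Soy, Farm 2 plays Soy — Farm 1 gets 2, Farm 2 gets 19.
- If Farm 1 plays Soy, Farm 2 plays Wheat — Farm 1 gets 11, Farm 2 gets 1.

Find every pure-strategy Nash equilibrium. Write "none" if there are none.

none

Farm 1 against Corn: payoffs 14, 16, 12 → best response Corn.
Farm 1 against Soy: payoffs 13, 6, 2 → best response Barley.
Farm 1 against Wheat: payoffs 6, 19, 11 → best response Corn.
Farm 2 against Barley: payoffs 16, 12, 17 → best response Wheat.
Farm 2 against Corn: payoffs 14, 19, 4 → best response Soy.
Farm 2 against Soy: payoffs 4, 19, 1 → best response Soy.
No profile is a mutual best response for all players.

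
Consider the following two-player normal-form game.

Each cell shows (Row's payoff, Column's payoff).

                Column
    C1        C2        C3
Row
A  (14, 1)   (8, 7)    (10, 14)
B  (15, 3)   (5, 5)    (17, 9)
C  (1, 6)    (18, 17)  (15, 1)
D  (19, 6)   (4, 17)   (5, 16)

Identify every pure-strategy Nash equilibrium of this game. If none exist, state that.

(A, C1): Row can switch to B (14 → 15). Not NE.
(A, C2): Row can switch to C (8 → 18). Not NE.
(A, C3): Row can switch to B (10 → 17). Not NE.
(B, C1): Row can switch to D (15 → 19). Not NE.
(B, C2): Row can switch to A (5 → 8). Not NE.
(B, C3): Row gets 17, best alternative 15; Column gets 9, best alternative 5. No profitable deviation — NE.
(C, C1): Row can switch to A (1 → 14). Not NE.
(C, C2): Row gets 18, best alternative 8; Column gets 17, best alternative 6. No profitable deviation — NE.
(C, C3): Row can switch to B (15 → 17). Not NE.
(D, C1): Column can switch to C2 (6 → 17). Not NE.
(D, C2): Row can switch to A (4 → 8). Not NE.
(D, C3): Row can switch to A (5 → 10). Not NE.

Pure-strategy Nash equilibria: (B, C3); (C, C2)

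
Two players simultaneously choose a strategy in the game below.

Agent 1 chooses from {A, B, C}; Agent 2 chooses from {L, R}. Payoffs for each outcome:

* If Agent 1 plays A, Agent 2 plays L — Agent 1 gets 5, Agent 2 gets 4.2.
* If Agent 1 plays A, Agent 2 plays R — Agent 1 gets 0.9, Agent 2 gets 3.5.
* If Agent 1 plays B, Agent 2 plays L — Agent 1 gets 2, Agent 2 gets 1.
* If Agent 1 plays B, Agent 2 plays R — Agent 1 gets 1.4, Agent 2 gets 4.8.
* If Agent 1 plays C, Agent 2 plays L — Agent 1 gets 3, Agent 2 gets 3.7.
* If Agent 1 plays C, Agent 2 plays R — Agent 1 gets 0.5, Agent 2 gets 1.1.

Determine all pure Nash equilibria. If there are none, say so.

(A, L); (B, R)

(A, L): Agent 1 gets 5, best alternative 3; Agent 2 gets 4.2, best alternative 3.5. No profitable deviation — NE.
(A, R): Agent 1 can switch to B (0.9 → 1.4). Not NE.
(B, L): Agent 1 can switch to A (2 → 5). Not NE.
(B, R): Agent 1 gets 1.4, best alternative 0.9; Agent 2 gets 4.8, best alternative 1. No profitable deviation — NE.
(C, L): Agent 1 can switch to A (3 → 5). Not NE.
(C, R): Agent 1 can switch to A (0.5 → 0.9). Not NE.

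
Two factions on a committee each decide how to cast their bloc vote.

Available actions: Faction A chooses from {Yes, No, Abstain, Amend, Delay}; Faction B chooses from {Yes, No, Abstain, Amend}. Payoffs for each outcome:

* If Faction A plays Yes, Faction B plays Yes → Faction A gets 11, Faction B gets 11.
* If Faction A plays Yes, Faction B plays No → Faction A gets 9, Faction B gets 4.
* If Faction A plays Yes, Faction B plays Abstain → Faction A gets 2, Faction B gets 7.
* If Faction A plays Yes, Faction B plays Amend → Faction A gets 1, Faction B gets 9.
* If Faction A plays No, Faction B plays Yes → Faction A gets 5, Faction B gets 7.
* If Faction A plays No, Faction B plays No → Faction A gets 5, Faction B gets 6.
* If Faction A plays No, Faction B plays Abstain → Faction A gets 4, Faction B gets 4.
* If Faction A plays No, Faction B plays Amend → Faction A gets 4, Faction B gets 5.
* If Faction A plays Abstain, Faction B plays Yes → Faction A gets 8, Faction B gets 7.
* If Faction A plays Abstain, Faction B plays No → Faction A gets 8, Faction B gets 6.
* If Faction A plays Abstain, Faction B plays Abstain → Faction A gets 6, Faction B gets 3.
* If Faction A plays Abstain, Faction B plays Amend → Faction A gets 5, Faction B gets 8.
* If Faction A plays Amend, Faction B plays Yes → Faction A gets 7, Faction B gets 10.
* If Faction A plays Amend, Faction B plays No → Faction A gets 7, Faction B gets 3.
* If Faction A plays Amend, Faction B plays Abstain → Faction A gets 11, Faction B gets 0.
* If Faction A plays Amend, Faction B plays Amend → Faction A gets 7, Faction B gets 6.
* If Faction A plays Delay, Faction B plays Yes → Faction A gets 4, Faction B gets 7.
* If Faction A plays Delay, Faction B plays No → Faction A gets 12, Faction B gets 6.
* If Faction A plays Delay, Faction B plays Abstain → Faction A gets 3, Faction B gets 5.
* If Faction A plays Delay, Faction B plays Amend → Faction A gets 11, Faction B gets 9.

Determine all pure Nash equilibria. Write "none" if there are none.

The pure Nash equilibria are (Yes, Yes); (Delay, Amend).

For each strategy profile, look for a profitable unilateral deviation.
(Yes, Yes): Faction A gets 11, best alternative 8; Faction B gets 11, best alternative 9. No profitable deviation — NE.
(Yes, No): Faction A can switch to Delay (9 → 12). Not NE.
(Yes, Abstain): Faction A can switch to No (2 → 4). Not NE.
(Yes, Amend): Faction A can switch to No (1 → 4). Not NE.
(No, Yes): Faction A can switch to Yes (5 → 11). Not NE.
(No, No): Faction A can switch to Yes (5 → 9). Not NE.
(No, Abstain): Faction A can switch to Abstain (4 → 6). Not NE.
(Delay, Amend): Faction A gets 11, best alternative 7; Faction B gets 9, best alternative 7. No profitable deviation — NE.
(The remaining 12 profiles each have a profitable deviation by the same check.)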